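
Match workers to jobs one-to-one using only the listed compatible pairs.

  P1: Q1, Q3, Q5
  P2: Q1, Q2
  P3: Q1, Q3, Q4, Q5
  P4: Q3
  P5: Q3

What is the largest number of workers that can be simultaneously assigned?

Unit-capacity flow: source→left, listed edges, right→sink; max matching = max flow.
Augmenting path P1→Q1 (+1); matched 1.
Augmenting path P2→Q2 (+1); matched 2.
Augmenting path P3→Q3 (+1); matched 3.
Augmenting path P4→Q3→P3→Q4 (+1); matched 4.
No augmenting path remains; maximum matching = 4.
König certificate: {P1, P2, P3, Q3} is a vertex cover of size 4 (every listed pair touches it), so no matching can be larger.

4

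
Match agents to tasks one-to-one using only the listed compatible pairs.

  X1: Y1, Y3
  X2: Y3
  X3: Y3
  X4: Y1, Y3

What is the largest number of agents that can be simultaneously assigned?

Unit-capacity flow: source→left, listed edges, right→sink; max matching = max flow.
Augmenting path X1→Y1 (+1); matched 1.
Augmenting path X2→Y3 (+1); matched 2.
No augmenting path remains; maximum matching = 2.
König certificate: {Y1, Y3} is a vertex cover of size 2 (every listed pair touches it), so no matching can be larger.

2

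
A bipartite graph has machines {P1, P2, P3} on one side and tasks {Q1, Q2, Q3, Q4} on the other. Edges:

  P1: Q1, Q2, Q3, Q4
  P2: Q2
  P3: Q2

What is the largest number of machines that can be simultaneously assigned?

2

Unit-capacity flow: source→left, listed edges, right→sink; max matching = max flow.
Augmenting path P1→Q1 (+1); matched 1.
Augmenting path P2→Q2 (+1); matched 2.
No augmenting path remains; maximum matching = 2.
König certificate: {P1, Q2} is a vertex cover of size 2 (every listed pair touches it), so no matching can be larger.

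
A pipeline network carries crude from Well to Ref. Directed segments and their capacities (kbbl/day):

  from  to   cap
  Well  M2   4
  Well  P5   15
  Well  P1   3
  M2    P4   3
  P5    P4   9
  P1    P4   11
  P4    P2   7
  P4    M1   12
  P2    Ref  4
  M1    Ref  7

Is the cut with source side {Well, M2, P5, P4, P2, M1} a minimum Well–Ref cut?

Given cut capacity: 3 + 4 + 7 = 14.
Augment Well→M2→P4→P2→Ref: bottleneck 3, flow now 3.
Augment Well→P5→P4→P2→Ref: bottleneck 1, flow now 4.
Augment Well→P5→P4→M1→Ref: bottleneck 7, flow now 11.
No augmenting path remains; maximum flow = 11.
In the residual graph, reachable from Well: {Well, M2, P5, P1, P4, P2, M1}.
Min-cut edges: P2→Ref (4), M1→Ref (7); capacity 4 + 7 = 11.
Cut capacity 14 exceeds the max flow 11, so it is not minimum.

No — its capacity is 14, but the minimum cut has capacity 11.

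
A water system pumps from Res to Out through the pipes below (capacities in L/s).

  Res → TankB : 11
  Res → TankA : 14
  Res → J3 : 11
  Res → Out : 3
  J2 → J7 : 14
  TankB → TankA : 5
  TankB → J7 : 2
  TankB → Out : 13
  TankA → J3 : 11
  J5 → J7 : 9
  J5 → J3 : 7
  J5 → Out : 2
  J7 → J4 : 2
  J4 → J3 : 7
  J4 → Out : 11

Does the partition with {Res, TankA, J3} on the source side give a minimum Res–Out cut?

Given cut capacity: 11 + 3 = 14.
Augment Res→Out: bottleneck 3, flow now 3.
Augment Res→TankB→Out: bottleneck 11, flow now 14.
No augmenting path remains; maximum flow = 14.
Cut capacity 14 equals the max flow, so it is a minimum cut.

Yes — it is a minimum cut (capacity 14).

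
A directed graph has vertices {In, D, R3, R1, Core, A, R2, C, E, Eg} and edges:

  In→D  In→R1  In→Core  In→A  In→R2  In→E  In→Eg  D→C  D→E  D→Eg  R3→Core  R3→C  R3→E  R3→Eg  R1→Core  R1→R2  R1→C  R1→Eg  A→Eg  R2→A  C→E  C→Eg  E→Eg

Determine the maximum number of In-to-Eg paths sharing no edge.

Assign every edge capacity 1; by Menger, the answer equals the max flow.
Path In→Eg (+1); total 1.
Path In→D→Eg (+1); total 2.
Path In→R1→Eg (+1); total 3.
Path In→A→Eg (+1); total 4.
Path In→E→Eg (+1); total 5.
No residual In→Eg path; max flow = 5.
Certifying cut of size 5: {A→Eg, In→D, In→E, In→Eg, In→R1}.

5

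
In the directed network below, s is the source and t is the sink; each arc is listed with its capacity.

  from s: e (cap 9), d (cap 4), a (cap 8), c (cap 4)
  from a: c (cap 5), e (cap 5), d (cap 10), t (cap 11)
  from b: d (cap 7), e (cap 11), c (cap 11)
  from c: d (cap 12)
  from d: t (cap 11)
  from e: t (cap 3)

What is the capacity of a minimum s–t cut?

Augment s→a→t: bottleneck 8, flow now 8.
Augment s→d→t: bottleneck 4, flow now 12.
Augment s→e→t: bottleneck 3, flow now 15.
Augment s→c→d→t: bottleneck 4, flow now 19.
No augmenting path remains; maximum flow = 19.
By max-flow min-cut, the minimum cut capacity equals the max flow.
In the residual graph, reachable from s: {s, e}.
Min-cut edges: s→a (8), s→c (4), s→d (4), e→t (3); capacity 8 + 4 + 4 + 3 = 19.

19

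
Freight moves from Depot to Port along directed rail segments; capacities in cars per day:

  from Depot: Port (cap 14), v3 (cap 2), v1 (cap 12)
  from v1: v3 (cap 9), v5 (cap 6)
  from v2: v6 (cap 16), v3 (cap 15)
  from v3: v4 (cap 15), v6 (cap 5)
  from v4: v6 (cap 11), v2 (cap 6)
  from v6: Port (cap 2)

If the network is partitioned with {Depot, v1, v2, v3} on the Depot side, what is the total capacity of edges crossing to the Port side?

Edges leaving {Depot, v1, v2, v3}: Depot→Port (14), v1→v5 (6), v2→v6 (16), v3→v4 (15), v3→v6 (5).
Cut capacity = 14 + 6 + 16 + 15 + 5 = 56.

56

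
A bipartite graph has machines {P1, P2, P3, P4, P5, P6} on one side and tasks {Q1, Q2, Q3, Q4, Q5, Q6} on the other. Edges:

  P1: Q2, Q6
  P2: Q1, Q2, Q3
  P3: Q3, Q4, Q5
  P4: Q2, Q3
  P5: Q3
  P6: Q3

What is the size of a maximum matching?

Unit-capacity flow: source→left, listed edges, right→sink; max matching = max flow.
Augmenting path P1→Q2 (+1); matched 1.
Augmenting path P2→Q1 (+1); matched 2.
Augmenting path P3→Q3 (+1); matched 3.
Augmenting path P4→Q2→P1→Q6 (+1); matched 4.
Augmenting path P5→Q3→P3→Q4 (+1); matched 5.
No augmenting path remains; maximum matching = 5.
König certificate: {P1, P2, P3, P4, Q3} is a vertex cover of size 5 (every listed pair touches it), so no matching can be larger.

5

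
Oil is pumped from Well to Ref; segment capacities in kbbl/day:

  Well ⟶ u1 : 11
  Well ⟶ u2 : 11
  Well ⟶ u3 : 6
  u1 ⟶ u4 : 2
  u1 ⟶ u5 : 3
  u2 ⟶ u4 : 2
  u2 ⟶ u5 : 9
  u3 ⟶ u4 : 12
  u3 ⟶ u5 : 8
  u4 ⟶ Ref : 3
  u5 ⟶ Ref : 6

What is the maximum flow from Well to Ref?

Augment Well→u1→u4→Ref: bottleneck 2, flow now 2.
Augment Well→u1→u5→Ref: bottleneck 3, flow now 5.
Augment Well→u2→u4→Ref: bottleneck 1, flow now 6.
Augment Well→u2→u5→Ref: bottleneck 3, flow now 9.
No augmenting path remains; maximum flow = 9.
In the residual graph, reachable from Well: {Well, u1, u2, u3, u4, u5}.
Min-cut edges: u4→Ref (3), u5→Ref (6); capacity 3 + 6 = 9.
This cut is saturated, so no flow can exceed 9.

9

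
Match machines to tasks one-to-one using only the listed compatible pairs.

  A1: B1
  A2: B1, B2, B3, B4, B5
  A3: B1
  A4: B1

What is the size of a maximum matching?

2

Unit-capacity flow: source→left, listed edges, right→sink; max matching = max flow.
Augmenting path A1→B1 (+1); matched 1.
Augmenting path A2→B2 (+1); matched 2.
No augmenting path remains; maximum matching = 2.
König certificate: {A2, B1} is a vertex cover of size 2 (every listed pair touches it), so no matching can be larger.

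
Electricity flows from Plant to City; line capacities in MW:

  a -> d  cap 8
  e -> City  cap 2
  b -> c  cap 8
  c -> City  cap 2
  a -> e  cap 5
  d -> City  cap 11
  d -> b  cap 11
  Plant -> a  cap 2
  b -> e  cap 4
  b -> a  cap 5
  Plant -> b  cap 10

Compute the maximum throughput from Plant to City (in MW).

Augment Plant→a→d→City: bottleneck 2, flow now 2.
Augment Plant→b→c→City: bottleneck 2, flow now 4.
Augment Plant→b→e→City: bottleneck 2, flow now 6.
Augment Plant→b→a→d→City: bottleneck 5, flow now 11.
No augmenting path remains; maximum flow = 11.
In the residual graph, reachable from Plant: {Plant, b, c, e}.
Min-cut edges: Plant→a (2), b→a (5), c→City (2), e→City (2); capacity 2 + 5 + 2 + 2 = 11.
This cut is saturated, so no flow can exceed 11.

11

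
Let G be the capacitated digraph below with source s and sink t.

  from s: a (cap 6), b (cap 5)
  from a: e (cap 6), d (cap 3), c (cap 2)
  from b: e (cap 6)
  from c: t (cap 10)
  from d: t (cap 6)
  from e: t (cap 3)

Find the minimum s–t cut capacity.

Augment s→a→c→t: bottleneck 2, flow now 2.
Augment s→a→d→t: bottleneck 3, flow now 5.
Augment s→a→e→t: bottleneck 1, flow now 6.
Augment s→b→e→t: bottleneck 2, flow now 8.
No augmenting path remains; maximum flow = 8.
By max-flow min-cut, the minimum cut capacity equals the max flow.
In the residual graph, reachable from s: {s, a, b, e}.
Min-cut edges: a→c (2), a→d (3), e→t (3); capacity 2 + 3 + 3 = 8.

8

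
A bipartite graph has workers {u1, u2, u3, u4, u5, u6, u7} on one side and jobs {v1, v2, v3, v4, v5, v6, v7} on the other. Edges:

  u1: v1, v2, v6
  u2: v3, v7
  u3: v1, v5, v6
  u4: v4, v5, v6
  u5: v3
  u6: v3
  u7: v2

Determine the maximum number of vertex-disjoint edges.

Unit-capacity flow: source→left, listed edges, right→sink; max matching = max flow.
Augmenting path u1→v1 (+1); matched 1.
Augmenting path u2→v3 (+1); matched 2.
Augmenting path u3→v5 (+1); matched 3.
Augmenting path u4→v4 (+1); matched 4.
Augmenting path u7→v2 (+1); matched 5.
Augmenting path u5→v3→u2→v7 (+1); matched 6.
No augmenting path remains; maximum matching = 6.
König certificate: {u1, u2, u3, u4, u7, v3} is a vertex cover of size 6 (every listed pair touches it), so no matching can be larger.

6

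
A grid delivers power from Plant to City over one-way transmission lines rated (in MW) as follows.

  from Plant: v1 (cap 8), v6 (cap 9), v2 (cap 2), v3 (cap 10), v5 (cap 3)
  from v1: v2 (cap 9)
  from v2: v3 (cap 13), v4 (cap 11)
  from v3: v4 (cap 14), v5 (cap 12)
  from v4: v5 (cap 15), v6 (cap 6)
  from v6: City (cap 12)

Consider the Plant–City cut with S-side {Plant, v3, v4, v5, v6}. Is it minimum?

Given cut capacity: 8 + 2 + 12 = 22.
Augment Plant→v6→City: bottleneck 9, flow now 9.
Augment Plant→v2→v4→v6→City: bottleneck 2, flow now 11.
Augment Plant→v3→v4→v6→City: bottleneck 1, flow now 12.
No augmenting path remains; maximum flow = 12.
In the residual graph, reachable from Plant: {Plant, v1, v2, v3, v4, v5, v6}.
Min-cut edges: v6→City (12); capacity 12 = 12.
Cut capacity 22 exceeds the max flow 12, so it is not minimum.

No — its capacity is 22, but the minimum cut has capacity 12.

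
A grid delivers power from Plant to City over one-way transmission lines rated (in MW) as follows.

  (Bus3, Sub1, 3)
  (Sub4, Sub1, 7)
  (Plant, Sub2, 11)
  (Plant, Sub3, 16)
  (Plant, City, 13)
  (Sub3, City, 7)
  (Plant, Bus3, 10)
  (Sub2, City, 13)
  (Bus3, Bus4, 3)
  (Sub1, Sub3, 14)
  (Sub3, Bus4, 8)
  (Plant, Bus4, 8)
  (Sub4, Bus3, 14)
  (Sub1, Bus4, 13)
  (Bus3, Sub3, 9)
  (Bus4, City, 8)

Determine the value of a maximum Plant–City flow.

39

Augment Plant→City: bottleneck 13, flow now 13.
Augment Plant→Sub3→City: bottleneck 7, flow now 20.
Augment Plant→Sub2→City: bottleneck 11, flow now 31.
Augment Plant→Bus4→City: bottleneck 8, flow now 39.
No augmenting path remains; maximum flow = 39.
In the residual graph, reachable from Plant: {Plant, Bus3, Sub1, Sub3, Bus4}.
Min-cut edges: Plant→Sub2 (11), Plant→City (13), Sub3→City (7), Bus4→City (8); capacity 11 + 13 + 7 + 8 = 39.
This cut is saturated, so no flow can exceed 39.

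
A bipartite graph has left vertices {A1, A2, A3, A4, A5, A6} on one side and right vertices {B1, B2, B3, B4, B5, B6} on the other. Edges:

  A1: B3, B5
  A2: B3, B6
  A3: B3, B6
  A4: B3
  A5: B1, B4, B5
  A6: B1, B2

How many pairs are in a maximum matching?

Unit-capacity flow: source→left, listed edges, right→sink; max matching = max flow.
Augmenting path A1→B3 (+1); matched 1.
Augmenting path A2→B6 (+1); matched 2.
Augmenting path A5→B1 (+1); matched 3.
Augmenting path A6→B2 (+1); matched 4.
Augmenting path A3→B3→A1→B5 (+1); matched 5.
No augmenting path remains; maximum matching = 5.
König certificate: {A1, A5, A6, B3, B6} is a vertex cover of size 5 (every listed pair touches it), so no matching can be larger.

5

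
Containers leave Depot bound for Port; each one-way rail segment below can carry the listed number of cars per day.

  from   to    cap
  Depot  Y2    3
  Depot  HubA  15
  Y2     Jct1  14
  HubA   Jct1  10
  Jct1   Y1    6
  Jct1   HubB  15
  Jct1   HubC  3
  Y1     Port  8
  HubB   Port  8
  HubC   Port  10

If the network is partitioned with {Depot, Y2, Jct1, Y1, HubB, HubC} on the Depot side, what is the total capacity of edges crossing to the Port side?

41

Edges leaving {Depot, Y2, Jct1, Y1, HubB, HubC}: Depot→HubA (15), Y1→Port (8), HubB→Port (8), HubC→Port (10).
Cut capacity = 15 + 8 + 8 + 10 = 41.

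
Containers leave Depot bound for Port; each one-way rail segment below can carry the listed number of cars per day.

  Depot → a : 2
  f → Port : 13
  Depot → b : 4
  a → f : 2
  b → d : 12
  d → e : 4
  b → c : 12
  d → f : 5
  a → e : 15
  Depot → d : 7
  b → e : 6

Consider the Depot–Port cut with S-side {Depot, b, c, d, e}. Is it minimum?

Yes — it is a minimum cut (capacity 7).

Given cut capacity: 2 + 5 = 7.
Augment Depot→a→f→Port: bottleneck 2, flow now 2.
Augment Depot→d→f→Port: bottleneck 5, flow now 7.
No augmenting path remains; maximum flow = 7.
Cut capacity 7 equals the max flow, so it is a minimum cut.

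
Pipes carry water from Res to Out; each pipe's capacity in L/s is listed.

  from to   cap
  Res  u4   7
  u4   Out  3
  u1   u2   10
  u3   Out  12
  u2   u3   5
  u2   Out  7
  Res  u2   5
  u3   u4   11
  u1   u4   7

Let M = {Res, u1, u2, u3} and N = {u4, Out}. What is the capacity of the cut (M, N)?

44

Edges leaving {Res, u1, u2, u3}: Res→u4 (7), u1→u4 (7), u2→Out (7), u3→u4 (11), u3→Out (12).
Cut capacity = 7 + 7 + 7 + 11 + 12 = 44.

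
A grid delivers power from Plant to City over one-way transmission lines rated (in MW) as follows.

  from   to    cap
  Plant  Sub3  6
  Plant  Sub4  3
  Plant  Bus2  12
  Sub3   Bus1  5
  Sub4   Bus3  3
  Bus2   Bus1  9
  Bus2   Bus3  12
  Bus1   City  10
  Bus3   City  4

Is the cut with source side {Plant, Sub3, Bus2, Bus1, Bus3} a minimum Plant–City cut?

Given cut capacity: 3 + 10 + 4 = 17.
Augment Plant→Sub3→Bus1→City: bottleneck 5, flow now 5.
Augment Plant→Sub4→Bus3→City: bottleneck 3, flow now 8.
Augment Plant→Bus2→Bus1→City: bottleneck 5, flow now 13.
Augment Plant→Bus2→Bus3→City: bottleneck 1, flow now 14.
No augmenting path remains; maximum flow = 14.
In the residual graph, reachable from Plant: {Plant, Sub3, Sub4, Bus2, Bus1, Bus3}.
Min-cut edges: Bus1→City (10), Bus3→City (4); capacity 10 + 4 = 14.
Cut capacity 17 exceeds the max flow 14, so it is not minimum.

No — its capacity is 17, but the minimum cut has capacity 14.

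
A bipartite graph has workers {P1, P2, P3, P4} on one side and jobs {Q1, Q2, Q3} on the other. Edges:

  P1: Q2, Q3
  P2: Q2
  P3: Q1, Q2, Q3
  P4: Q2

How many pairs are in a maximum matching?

3

Unit-capacity flow: source→left, listed edges, right→sink; max matching = max flow.
Augmenting path P1→Q2 (+1); matched 1.
Augmenting path P3→Q1 (+1); matched 2.
Augmenting path P2→Q2→P1→Q3 (+1); matched 3.
No augmenting path remains; maximum matching = 3.
König certificate: {P1, P3, Q2} is a vertex cover of size 3 (every listed pair touches it), so no matching can be larger.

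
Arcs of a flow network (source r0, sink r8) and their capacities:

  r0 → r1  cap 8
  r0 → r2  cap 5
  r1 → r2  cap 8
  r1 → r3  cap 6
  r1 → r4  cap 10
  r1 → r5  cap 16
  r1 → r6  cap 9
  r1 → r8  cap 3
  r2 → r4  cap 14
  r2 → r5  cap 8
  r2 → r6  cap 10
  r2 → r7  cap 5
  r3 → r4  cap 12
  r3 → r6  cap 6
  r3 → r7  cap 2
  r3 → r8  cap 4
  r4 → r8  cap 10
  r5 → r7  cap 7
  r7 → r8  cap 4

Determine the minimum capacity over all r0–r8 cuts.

13

Augment r0→r1→r8: bottleneck 3, flow now 3.
Augment r0→r1→r3→r8: bottleneck 4, flow now 7.
Augment r0→r1→r4→r8: bottleneck 1, flow now 8.
Augment r0→r2→r4→r8: bottleneck 5, flow now 13.
No augmenting path remains; maximum flow = 13.
By max-flow min-cut, the minimum cut capacity equals the max flow.
In the residual graph, reachable from r0: {r0}.
Min-cut edges: r0→r1 (8), r0→r2 (5); capacity 8 + 5 = 13.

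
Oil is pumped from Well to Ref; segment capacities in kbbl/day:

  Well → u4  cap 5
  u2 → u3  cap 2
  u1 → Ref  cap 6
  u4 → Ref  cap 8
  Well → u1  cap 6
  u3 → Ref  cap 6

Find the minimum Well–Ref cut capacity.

Augment Well→u1→Ref: bottleneck 6, flow now 6.
Augment Well→u4→Ref: bottleneck 5, flow now 11.
No augmenting path remains; maximum flow = 11.
By max-flow min-cut, the minimum cut capacity equals the max flow.
In the residual graph, reachable from Well: {Well}.
Min-cut edges: Well→u1 (6), Well→u4 (5); capacity 6 + 5 = 11.

11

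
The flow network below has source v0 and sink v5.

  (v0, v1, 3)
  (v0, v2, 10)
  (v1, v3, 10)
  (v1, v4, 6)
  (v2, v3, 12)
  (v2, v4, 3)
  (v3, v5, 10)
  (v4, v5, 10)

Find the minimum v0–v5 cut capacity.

Augment v0→v1→v3→v5: bottleneck 3, flow now 3.
Augment v0→v2→v3→v5: bottleneck 7, flow now 10.
Augment v0→v2→v4→v5: bottleneck 3, flow now 13.
No augmenting path remains; maximum flow = 13.
By max-flow min-cut, the minimum cut capacity equals the max flow.
In the residual graph, reachable from v0: {v0}.
Min-cut edges: v0→v1 (3), v0→v2 (10); capacity 3 + 10 = 13.

13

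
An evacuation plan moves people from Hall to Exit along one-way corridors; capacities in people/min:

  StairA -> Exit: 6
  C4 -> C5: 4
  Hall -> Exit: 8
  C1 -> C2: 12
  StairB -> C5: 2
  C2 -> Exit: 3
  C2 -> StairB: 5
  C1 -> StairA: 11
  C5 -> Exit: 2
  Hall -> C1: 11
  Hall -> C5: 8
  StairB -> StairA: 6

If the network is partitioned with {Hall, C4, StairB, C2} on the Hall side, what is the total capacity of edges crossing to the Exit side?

42

Edges leaving {Hall, C4, StairB, C2}: Hall→C1 (11), Hall→C5 (8), Hall→Exit (8), C4→C5 (4), StairB→StairA (6), StairB→C5 (2), C2→Exit (3).
Cut capacity = 11 + 8 + 8 + 4 + 6 + 2 + 3 = 42.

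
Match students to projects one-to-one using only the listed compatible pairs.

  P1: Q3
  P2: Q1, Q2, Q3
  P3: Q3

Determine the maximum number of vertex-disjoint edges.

Unit-capacity flow: source→left, listed edges, right→sink; max matching = max flow.
Augmenting path P1→Q3 (+1); matched 1.
Augmenting path P2→Q1 (+1); matched 2.
No augmenting path remains; maximum matching = 2.
König certificate: {P2, Q3} is a vertex cover of size 2 (every listed pair touches it), so no matching can be larger.

2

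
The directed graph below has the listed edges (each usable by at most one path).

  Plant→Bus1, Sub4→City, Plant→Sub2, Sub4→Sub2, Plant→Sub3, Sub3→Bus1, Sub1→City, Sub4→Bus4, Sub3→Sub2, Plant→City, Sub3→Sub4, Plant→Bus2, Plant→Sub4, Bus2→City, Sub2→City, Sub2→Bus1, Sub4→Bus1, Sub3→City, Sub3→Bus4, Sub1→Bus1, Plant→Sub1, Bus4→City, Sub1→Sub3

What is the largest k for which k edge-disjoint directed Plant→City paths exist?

Assign every edge capacity 1; by Menger, the answer equals the max flow.
Path Plant→City (+1); total 1.
Path Plant→Sub1→City (+1); total 2.
Path Plant→Sub3→City (+1); total 3.
Path Plant→Sub4→City (+1); total 4.
Path Plant→Bus2→City (+1); total 5.
Path Plant→Sub2→City (+1); total 6.
No residual Plant→City path; max flow = 6.
Certifying cut of size 6: {Plant→Bus2, Plant→City, Plant→Sub1, Plant→Sub2, Plant→Sub3, Plant→Sub4}.

6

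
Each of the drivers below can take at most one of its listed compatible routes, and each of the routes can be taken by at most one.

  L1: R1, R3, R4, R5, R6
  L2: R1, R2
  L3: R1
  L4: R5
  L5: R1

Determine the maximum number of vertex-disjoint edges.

Unit-capacity flow: source→left, listed edges, right→sink; max matching = max flow.
Augmenting path L1→R1 (+1); matched 1.
Augmenting path L2→R2 (+1); matched 2.
Augmenting path L4→R5 (+1); matched 3.
Augmenting path L3→R1→L1→R3 (+1); matched 4.
No augmenting path remains; maximum matching = 4.
König certificate: {L1, L2, L4, R1} is a vertex cover of size 4 (every listed pair touches it), so no matching can be larger.

4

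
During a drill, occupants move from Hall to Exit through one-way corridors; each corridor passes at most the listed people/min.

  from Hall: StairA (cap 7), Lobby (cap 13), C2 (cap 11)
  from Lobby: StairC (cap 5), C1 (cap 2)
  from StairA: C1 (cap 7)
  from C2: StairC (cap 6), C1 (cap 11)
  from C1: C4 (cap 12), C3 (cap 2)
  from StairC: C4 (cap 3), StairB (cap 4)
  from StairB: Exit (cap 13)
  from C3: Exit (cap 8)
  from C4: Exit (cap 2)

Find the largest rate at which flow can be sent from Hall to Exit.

Augment Hall→Lobby→C1→C3→Exit: bottleneck 2, flow now 2.
Augment Hall→Lobby→StairC→StairB→Exit: bottleneck 4, flow now 6.
Augment Hall→Lobby→StairC→C4→Exit: bottleneck 1, flow now 7.
Augment Hall→StairA→C1→C4→Exit: bottleneck 1, flow now 8.
No augmenting path remains; maximum flow = 8.
In the residual graph, reachable from Hall: {Hall, Lobby, StairA, C2, C1, StairC, C4}.
Min-cut edges: C1→C3 (2), StairC→StairB (4), C4→Exit (2); capacity 2 + 4 + 2 = 8.
This cut is saturated, so no flow can exceed 8.

8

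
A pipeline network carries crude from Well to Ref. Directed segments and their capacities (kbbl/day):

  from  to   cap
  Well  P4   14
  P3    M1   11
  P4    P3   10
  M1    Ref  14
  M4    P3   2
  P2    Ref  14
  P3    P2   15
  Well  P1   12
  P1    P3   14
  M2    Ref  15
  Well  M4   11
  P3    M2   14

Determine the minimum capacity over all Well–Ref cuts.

24

Augment Well→P4→P3→M1→Ref: bottleneck 10, flow now 10.
Augment Well→M4→P3→M1→Ref: bottleneck 1, flow now 11.
Augment Well→M4→P3→M2→Ref: bottleneck 1, flow now 12.
Augment Well→P1→P3→M2→Ref: bottleneck 12, flow now 24.
No augmenting path remains; maximum flow = 24.
By max-flow min-cut, the minimum cut capacity equals the max flow.
In the residual graph, reachable from Well: {Well, P4, M4}.
Min-cut edges: Well→P1 (12), P4→P3 (10), M4→P3 (2); capacity 12 + 10 + 2 = 24.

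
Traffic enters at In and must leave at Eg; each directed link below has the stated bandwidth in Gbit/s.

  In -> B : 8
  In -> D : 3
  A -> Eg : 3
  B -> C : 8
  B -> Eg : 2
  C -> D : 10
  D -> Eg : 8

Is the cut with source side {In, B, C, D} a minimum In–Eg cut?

Given cut capacity: 2 + 8 = 10.
Augment In→B→Eg: bottleneck 2, flow now 2.
Augment In→D→Eg: bottleneck 3, flow now 5.
Augment In→B→C→D→Eg: bottleneck 5, flow now 10.
No augmenting path remains; maximum flow = 10.
Cut capacity 10 equals the max flow, so it is a minimum cut.

Yes — it is a minimum cut (capacity 10).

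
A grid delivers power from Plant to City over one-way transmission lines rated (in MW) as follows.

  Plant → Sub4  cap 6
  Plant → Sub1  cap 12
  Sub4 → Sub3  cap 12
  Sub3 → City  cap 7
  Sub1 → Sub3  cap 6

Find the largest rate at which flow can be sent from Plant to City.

7

Augment Plant→Sub1→Sub3→City: bottleneck 6, flow now 6.
Augment Plant→Sub4→Sub3→City: bottleneck 1, flow now 7.
No augmenting path remains; maximum flow = 7.
In the residual graph, reachable from Plant: {Plant, Sub1, Sub4, Sub3}.
Min-cut edges: Sub3→City (7); capacity 7 = 7.
This cut is saturated, so no flow can exceed 7.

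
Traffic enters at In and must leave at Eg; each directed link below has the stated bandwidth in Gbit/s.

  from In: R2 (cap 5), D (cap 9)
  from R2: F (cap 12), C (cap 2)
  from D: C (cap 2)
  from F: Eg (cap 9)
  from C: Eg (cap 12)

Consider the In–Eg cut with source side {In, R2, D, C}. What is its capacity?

24

Edges leaving {In, R2, D, C}: R2→F (12), C→Eg (12).
Cut capacity = 12 + 12 = 24.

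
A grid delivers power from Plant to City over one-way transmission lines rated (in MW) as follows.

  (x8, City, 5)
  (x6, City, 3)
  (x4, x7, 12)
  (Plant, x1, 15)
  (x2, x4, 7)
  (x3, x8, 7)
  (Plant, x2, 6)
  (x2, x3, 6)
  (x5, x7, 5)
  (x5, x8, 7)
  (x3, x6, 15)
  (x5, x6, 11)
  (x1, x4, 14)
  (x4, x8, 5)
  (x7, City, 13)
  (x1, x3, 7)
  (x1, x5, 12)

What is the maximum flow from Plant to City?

Augment Plant→x1→x3→x6→City: bottleneck 3, flow now 3.
Augment Plant→x1→x3→x8→City: bottleneck 4, flow now 7.
Augment Plant→x1→x4→x7→City: bottleneck 8, flow now 15.
Augment Plant→x2→x3→x8→City: bottleneck 1, flow now 16.
Augment Plant→x2→x4→x7→City: bottleneck 4, flow now 20.
Augment Plant→x2→x3→x1→x5→x7→City: bottleneck 1, flow now 21. (uses reverse residual edge)
No augmenting path remains; maximum flow = 21.
In the residual graph, reachable from Plant: {Plant}.
Min-cut edges: Plant→x1 (15), Plant→x2 (6); capacity 15 + 6 = 21.
This cut is saturated, so no flow can exceed 21.

21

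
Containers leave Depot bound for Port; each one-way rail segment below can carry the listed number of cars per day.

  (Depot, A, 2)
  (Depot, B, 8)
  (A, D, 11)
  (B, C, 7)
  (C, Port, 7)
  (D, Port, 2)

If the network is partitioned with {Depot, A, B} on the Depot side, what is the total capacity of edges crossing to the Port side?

18

Edges leaving {Depot, A, B}: A→D (11), B→C (7).
Cut capacity = 11 + 7 = 18.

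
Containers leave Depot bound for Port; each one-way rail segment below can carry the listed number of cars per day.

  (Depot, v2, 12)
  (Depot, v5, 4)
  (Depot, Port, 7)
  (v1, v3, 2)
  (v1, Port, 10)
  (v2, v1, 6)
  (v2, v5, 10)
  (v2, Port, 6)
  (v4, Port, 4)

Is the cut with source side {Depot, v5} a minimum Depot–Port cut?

Yes — it is a minimum cut (capacity 19).

Given cut capacity: 12 + 7 = 19.
Augment Depot→Port: bottleneck 7, flow now 7.
Augment Depot→v2→Port: bottleneck 6, flow now 13.
Augment Depot→v2→v1→Port: bottleneck 6, flow now 19.
No augmenting path remains; maximum flow = 19.
Cut capacity 19 equals the max flow, so it is a minimum cut.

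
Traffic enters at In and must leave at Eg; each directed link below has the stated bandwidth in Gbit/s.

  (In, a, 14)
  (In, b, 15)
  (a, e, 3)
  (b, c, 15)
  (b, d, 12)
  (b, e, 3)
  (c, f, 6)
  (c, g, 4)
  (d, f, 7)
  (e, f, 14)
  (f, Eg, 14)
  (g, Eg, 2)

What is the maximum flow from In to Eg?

Augment In→a→e→f→Eg: bottleneck 3, flow now 3.
Augment In→b→c→f→Eg: bottleneck 6, flow now 9.
Augment In→b→c→g→Eg: bottleneck 2, flow now 11.
Augment In→b→d→f→Eg: bottleneck 5, flow now 16.
No augmenting path remains; maximum flow = 16.
In the residual graph, reachable from In: {In, a, b, c, d, e, f, g}.
Min-cut edges: f→Eg (14), g→Eg (2); capacity 14 + 2 = 16.
This cut is saturated, so no flow can exceed 16.

16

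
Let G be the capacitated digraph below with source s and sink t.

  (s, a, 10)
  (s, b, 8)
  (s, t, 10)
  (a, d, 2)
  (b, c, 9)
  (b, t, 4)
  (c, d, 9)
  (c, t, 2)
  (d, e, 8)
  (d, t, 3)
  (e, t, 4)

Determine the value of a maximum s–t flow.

20

Augment s→t: bottleneck 10, flow now 10.
Augment s→b→t: bottleneck 4, flow now 14.
Augment s→a→d→t: bottleneck 2, flow now 16.
Augment s→b→c→t: bottleneck 2, flow now 18.
Augment s→b→c→d→t: bottleneck 1, flow now 19.
Augment s→b→c→d→e→t: bottleneck 1, flow now 20.
No augmenting path remains; maximum flow = 20.
In the residual graph, reachable from s: {s, a}.
Min-cut edges: s→b (8), s→t (10), a→d (2); capacity 8 + 10 + 2 = 20.
This cut is saturated, so no flow can exceed 20.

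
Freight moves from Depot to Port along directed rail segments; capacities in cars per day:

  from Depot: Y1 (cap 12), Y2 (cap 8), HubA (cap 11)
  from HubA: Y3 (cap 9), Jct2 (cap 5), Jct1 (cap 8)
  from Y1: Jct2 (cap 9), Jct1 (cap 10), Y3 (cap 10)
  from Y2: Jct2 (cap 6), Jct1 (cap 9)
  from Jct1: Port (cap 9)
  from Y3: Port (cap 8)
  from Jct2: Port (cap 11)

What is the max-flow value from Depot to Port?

Augment Depot→HubA→Jct1→Port: bottleneck 8, flow now 8.
Augment Depot→HubA→Y3→Port: bottleneck 3, flow now 11.
Augment Depot→Y1→Jct1→Port: bottleneck 1, flow now 12.
Augment Depot→Y1→Y3→Port: bottleneck 5, flow now 17.
Augment Depot→Y1→Jct2→Port: bottleneck 6, flow now 23.
Augment Depot→Y2→Jct2→Port: bottleneck 5, flow now 28.
No augmenting path remains; maximum flow = 28.
In the residual graph, reachable from Depot: {Depot, HubA, Y1, Y2, Jct1, Y3, Jct2}.
Min-cut edges: Jct1→Port (9), Y3→Port (8), Jct2→Port (11); capacity 9 + 8 + 11 = 28.
This cut is saturated, so no flow can exceed 28.

28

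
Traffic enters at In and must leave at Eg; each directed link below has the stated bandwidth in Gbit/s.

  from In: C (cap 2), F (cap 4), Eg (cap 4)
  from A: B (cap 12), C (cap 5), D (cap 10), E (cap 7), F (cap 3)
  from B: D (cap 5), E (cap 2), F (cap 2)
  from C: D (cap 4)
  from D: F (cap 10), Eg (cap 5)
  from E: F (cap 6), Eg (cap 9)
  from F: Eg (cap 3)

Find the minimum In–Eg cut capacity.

Augment In→Eg: bottleneck 4, flow now 4.
Augment In→F→Eg: bottleneck 3, flow now 7.
Augment In→C→D→Eg: bottleneck 2, flow now 9.
No augmenting path remains; maximum flow = 9.
By max-flow min-cut, the minimum cut capacity equals the max flow.
In the residual graph, reachable from In: {In, F}.
Min-cut edges: In→C (2), In→Eg (4), F→Eg (3); capacity 2 + 4 + 3 = 9.

9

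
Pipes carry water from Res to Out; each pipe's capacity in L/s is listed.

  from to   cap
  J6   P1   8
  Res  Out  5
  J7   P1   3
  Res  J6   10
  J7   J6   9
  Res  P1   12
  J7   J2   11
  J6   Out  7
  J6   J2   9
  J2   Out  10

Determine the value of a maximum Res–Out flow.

15

Augment Res→Out: bottleneck 5, flow now 5.
Augment Res→J6→Out: bottleneck 7, flow now 12.
Augment Res→J6→J2→Out: bottleneck 3, flow now 15.
No augmenting path remains; maximum flow = 15.
In the residual graph, reachable from Res: {Res, P1}.
Min-cut edges: Res→J6 (10), Res→Out (5); capacity 10 + 5 = 15.
This cut is saturated, so no flow can exceed 15.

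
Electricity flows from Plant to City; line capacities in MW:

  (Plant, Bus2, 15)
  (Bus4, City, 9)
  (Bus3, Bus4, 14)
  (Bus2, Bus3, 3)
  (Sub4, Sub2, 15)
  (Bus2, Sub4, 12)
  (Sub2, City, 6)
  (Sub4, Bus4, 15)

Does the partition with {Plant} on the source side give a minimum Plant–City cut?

Given cut capacity: 15 = 15.
Augment Plant→Bus2→Bus3→Bus4→City: bottleneck 3, flow now 3.
Augment Plant→Bus2→Sub4→Sub2→City: bottleneck 6, flow now 9.
Augment Plant→Bus2→Sub4→Bus4→City: bottleneck 6, flow now 15.
No augmenting path remains; maximum flow = 15.
Cut capacity 15 equals the max flow, so it is a minimum cut.

Yes — it is a minimum cut (capacity 15).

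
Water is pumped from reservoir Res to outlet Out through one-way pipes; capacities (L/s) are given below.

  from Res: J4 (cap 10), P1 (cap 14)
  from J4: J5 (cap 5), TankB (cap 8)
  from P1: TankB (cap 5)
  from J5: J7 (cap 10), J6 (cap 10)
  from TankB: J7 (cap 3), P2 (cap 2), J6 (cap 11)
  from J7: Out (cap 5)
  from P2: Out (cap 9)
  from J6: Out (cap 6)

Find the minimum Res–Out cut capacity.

Augment Res→J4→J5→J7→Out: bottleneck 5, flow now 5.
Augment Res→J4→TankB→P2→Out: bottleneck 2, flow now 7.
Augment Res→J4→TankB→J6→Out: bottleneck 3, flow now 10.
Augment Res→P1→TankB→J6→Out: bottleneck 3, flow now 13.
No augmenting path remains; maximum flow = 13.
By max-flow min-cut, the minimum cut capacity equals the max flow.
In the residual graph, reachable from Res: {Res, J4, P1, J5, TankB, J7, J6}.
Min-cut edges: TankB→P2 (2), J7→Out (5), J6→Out (6); capacity 2 + 5 + 6 = 13.

13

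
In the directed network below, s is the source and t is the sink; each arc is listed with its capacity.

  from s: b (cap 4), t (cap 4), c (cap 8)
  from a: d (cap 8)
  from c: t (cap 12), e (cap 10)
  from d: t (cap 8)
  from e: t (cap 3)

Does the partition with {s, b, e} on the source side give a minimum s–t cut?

No — its capacity is 15, but the minimum cut has capacity 12.

Given cut capacity: 8 + 4 + 3 = 15.
Augment s→t: bottleneck 4, flow now 4.
Augment s→c→t: bottleneck 8, flow now 12.
No augmenting path remains; maximum flow = 12.
In the residual graph, reachable from s: {s, b}.
Min-cut edges: s→c (8), s→t (4); capacity 8 + 4 = 12.
Cut capacity 15 exceeds the max flow 12, so it is not minimum.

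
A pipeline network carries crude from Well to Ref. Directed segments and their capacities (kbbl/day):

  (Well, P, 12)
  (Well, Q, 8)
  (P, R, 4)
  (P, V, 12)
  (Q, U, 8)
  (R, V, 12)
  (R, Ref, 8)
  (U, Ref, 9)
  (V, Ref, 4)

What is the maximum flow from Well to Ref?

16

Augment Well→P→R→Ref: bottleneck 4, flow now 4.
Augment Well→P→V→Ref: bottleneck 4, flow now 8.
Augment Well→Q→U→Ref: bottleneck 8, flow now 16.
No augmenting path remains; maximum flow = 16.
In the residual graph, reachable from Well: {Well, P, V}.
Min-cut edges: Well→Q (8), P→R (4), V→Ref (4); capacity 8 + 4 + 4 = 16.
This cut is saturated, so no flow can exceed 16.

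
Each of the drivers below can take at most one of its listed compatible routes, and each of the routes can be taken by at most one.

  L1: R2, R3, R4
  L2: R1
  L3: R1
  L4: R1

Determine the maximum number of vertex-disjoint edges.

Unit-capacity flow: source→left, listed edges, right→sink; max matching = max flow.
Augmenting path L1→R2 (+1); matched 1.
Augmenting path L2→R1 (+1); matched 2.
No augmenting path remains; maximum matching = 2.
König certificate: {L1, R1} is a vertex cover of size 2 (every listed pair touches it), so no matching can be larger.

2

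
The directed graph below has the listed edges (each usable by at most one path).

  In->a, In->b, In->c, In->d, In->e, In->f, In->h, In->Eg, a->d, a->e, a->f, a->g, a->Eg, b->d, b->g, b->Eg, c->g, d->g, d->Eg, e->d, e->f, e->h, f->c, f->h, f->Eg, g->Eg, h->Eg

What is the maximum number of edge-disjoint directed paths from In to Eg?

Assign every edge capacity 1; by Menger, the answer equals the max flow.
Path In→Eg (+1); total 1.
Path In→a→Eg (+1); total 2.
Path In→b→Eg (+1); total 3.
Path In→d→Eg (+1); total 4.
Path In→f→Eg (+1); total 5.
Path In→h→Eg (+1); total 6.
Path In→c→g→Eg (+1); total 7.
No residual In→Eg path; max flow = 7.
Certifying cut of size 7: {In→Eg, In→a, In→b, d→Eg, f→Eg, g→Eg, h→Eg}.

7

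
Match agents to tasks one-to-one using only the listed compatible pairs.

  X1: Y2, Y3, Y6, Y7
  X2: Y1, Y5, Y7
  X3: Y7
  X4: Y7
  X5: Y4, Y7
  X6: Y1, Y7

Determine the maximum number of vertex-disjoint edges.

5

Unit-capacity flow: source→left, listed edges, right→sink; max matching = max flow.
Augmenting path X1→Y2 (+1); matched 1.
Augmenting path X2→Y1 (+1); matched 2.
Augmenting path X3→Y7 (+1); matched 3.
Augmenting path X5→Y4 (+1); matched 4.
Augmenting path X6→Y1→X2→Y5 (+1); matched 5.
No augmenting path remains; maximum matching = 5.
König certificate: {X1, X2, X5, X6, Y7} is a vertex cover of size 5 (every listed pair touches it), so no matching can be larger.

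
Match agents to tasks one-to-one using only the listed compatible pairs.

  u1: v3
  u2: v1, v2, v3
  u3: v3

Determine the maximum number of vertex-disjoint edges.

2

Unit-capacity flow: source→left, listed edges, right→sink; max matching = max flow.
Augmenting path u1→v3 (+1); matched 1.
Augmenting path u2→v1 (+1); matched 2.
No augmenting path remains; maximum matching = 2.
König certificate: {u2, v3} is a vertex cover of size 2 (every listed pair touches it), so no matching can be larger.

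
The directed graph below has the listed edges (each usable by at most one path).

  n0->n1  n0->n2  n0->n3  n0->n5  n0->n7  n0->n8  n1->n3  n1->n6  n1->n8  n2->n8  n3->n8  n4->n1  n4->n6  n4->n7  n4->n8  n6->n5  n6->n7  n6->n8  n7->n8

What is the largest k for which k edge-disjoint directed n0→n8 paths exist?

5

Assign every edge capacity 1; by Menger, the answer equals the max flow.
Path n0→n8 (+1); total 1.
Path n0→n1→n8 (+1); total 2.
Path n0→n2→n8 (+1); total 3.
Path n0→n3→n8 (+1); total 4.
Path n0→n7→n8 (+1); total 5.
No residual n0→n8 path; max flow = 5.
Certifying cut of size 5: {n0→n1, n0→n2, n0→n3, n0→n7, n0→n8}.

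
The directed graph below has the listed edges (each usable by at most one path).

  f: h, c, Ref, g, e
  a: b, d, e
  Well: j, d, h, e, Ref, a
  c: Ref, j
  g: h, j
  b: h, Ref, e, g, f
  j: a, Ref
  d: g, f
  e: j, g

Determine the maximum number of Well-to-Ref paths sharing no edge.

Assign every edge capacity 1; by Menger, the answer equals the max flow.
Path Well→Ref (+1); total 1.
Path Well→j→Ref (+1); total 2.
Path Well→a→b→Ref (+1); total 3.
Path Well→d→f→Ref (+1); total 4.
No residual Well→Ref path; max flow = 4.
Certifying cut of size 4: {Well→Ref, a→b, d→f, j→Ref}.

4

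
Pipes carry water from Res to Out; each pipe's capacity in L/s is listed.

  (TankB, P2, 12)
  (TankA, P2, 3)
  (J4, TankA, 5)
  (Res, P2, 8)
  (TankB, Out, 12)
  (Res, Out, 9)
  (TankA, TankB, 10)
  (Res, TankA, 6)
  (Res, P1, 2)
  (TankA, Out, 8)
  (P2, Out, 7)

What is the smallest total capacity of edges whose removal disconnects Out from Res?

Augment Res→Out: bottleneck 9, flow now 9.
Augment Res→TankA→Out: bottleneck 6, flow now 15.
Augment Res→P2→Out: bottleneck 7, flow now 22.
No augmenting path remains; maximum flow = 22.
By max-flow min-cut, the minimum cut capacity equals the max flow.
In the residual graph, reachable from Res: {Res, P1, P2}.
Min-cut edges: Res→TankA (6), Res→Out (9), P2→Out (7); capacity 6 + 9 + 7 = 22.

22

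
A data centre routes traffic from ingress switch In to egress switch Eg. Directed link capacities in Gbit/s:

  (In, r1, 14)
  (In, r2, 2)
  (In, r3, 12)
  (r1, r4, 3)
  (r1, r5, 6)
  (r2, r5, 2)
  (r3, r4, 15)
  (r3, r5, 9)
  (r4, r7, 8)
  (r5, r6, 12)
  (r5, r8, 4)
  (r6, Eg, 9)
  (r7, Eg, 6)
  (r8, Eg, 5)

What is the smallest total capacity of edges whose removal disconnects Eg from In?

19

Augment In→r1→r4→r7→Eg: bottleneck 3, flow now 3.
Augment In→r1→r5→r6→Eg: bottleneck 6, flow now 9.
Augment In→r2→r5→r6→Eg: bottleneck 2, flow now 11.
Augment In→r3→r4→r7→Eg: bottleneck 3, flow now 14.
Augment In→r3→r5→r6→Eg: bottleneck 1, flow now 15.
Augment In→r3→r5→r8→Eg: bottleneck 4, flow now 19.
No augmenting path remains; maximum flow = 19.
By max-flow min-cut, the minimum cut capacity equals the max flow.
In the residual graph, reachable from In: {In, r1, r2, r3, r4, r5, r6, r7}.
Min-cut edges: r5→r8 (4), r6→Eg (9), r7→Eg (6); capacity 4 + 9 + 6 = 19.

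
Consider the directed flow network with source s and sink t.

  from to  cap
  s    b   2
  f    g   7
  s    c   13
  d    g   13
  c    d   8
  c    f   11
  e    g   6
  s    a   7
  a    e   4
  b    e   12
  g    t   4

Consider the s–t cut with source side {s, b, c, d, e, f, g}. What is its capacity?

11

Edges leaving {s, b, c, d, e, f, g}: s→a (7), g→t (4).
Cut capacity = 7 + 4 = 11.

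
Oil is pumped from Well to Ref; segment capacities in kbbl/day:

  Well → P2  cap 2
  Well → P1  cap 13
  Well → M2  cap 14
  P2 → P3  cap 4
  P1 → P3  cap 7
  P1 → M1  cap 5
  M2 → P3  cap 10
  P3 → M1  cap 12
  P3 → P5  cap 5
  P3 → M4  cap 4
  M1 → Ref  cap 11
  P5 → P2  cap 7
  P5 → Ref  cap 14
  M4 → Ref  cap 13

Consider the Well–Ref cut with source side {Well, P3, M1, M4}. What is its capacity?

Edges leaving {Well, P3, M1, M4}: Well→P2 (2), Well→P1 (13), Well→M2 (14), P3→P5 (5), M1→Ref (11), M4→Ref (13).
Cut capacity = 2 + 13 + 14 + 5 + 11 + 13 = 58.

58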